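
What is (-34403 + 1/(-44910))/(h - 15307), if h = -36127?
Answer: 1545038731/2309900940 ≈ 0.66888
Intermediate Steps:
(-34403 + 1/(-44910))/(h - 15307) = (-34403 + 1/(-44910))/(-36127 - 15307) = (-34403 - 1/44910)/(-51434) = -1545038731/44910*(-1/51434) = 1545038731/2309900940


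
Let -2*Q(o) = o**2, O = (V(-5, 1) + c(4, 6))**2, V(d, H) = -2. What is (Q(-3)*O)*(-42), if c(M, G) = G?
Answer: 3024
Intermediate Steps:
O = 16 (O = (-2 + 6)**2 = 4**2 = 16)
Q(o) = -o**2/2
(Q(-3)*O)*(-42) = (-1/2*(-3)**2*16)*(-42) = (-1/2*9*16)*(-42) = -9/2*16*(-42) = -72*(-42) = 3024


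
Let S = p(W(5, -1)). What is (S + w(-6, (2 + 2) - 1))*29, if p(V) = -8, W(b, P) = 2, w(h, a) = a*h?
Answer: -754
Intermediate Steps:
S = -8
(S + w(-6, (2 + 2) - 1))*29 = (-8 + ((2 + 2) - 1)*(-6))*29 = (-8 + (4 - 1)*(-6))*29 = (-8 + 3*(-6))*29 = (-8 - 18)*29 = -26*29 = -754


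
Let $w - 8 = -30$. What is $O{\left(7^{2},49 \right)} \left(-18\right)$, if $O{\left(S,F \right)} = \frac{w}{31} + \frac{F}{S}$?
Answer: $- \frac{162}{31} \approx -5.2258$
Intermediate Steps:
$w = -22$ ($w = 8 - 30 = -22$)
$O{\left(S,F \right)} = - \frac{22}{31} + \frac{F}{S}$
$O{\left(7^{2},49 \right)} \left(-18\right) = \left(- \frac{22}{31} + \frac{49}{7^{2}}\right) \left(-18\right) = \left(- \frac{22}{31} + \frac{49}{49}\right) \left(-18\right) = \left(- \frac{22}{31} + 49 \cdot \frac{1}{49}\right) \left(-18\right) = \left(- \frac{22}{31} + 1\right) \left(-18\right) = \frac{9}{31} \left(-18\right) = - \frac{162}{31}$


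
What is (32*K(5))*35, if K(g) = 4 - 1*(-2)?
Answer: 6720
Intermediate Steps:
K(g) = 6 (K(g) = 4 + 2 = 6)
(32*K(5))*35 = (32*6)*35 = 192*35 = 6720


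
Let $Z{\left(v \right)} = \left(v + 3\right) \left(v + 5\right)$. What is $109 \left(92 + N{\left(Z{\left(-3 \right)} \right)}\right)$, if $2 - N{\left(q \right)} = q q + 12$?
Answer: $8938$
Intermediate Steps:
$Z{\left(v \right)} = \left(3 + v\right) \left(5 + v\right)$
$N{\left(q \right)} = -10 - q^{2}$ ($N{\left(q \right)} = 2 - \left(q q + 12\right) = 2 - \left(q^{2} + 12\right) = 2 - \left(12 + q^{2}\right) = -10 - q^{2}$)
$109 \left(92 + N{\left(Z{\left(-3 \right)} \right)}\right) = 109 \left(92 - \left(10 + \left(15 + \left(-3\right)^{2} + 8 \left(-3\right)\right)^{2}\right)\right) = 109 \left(92 - \left(10 + \left(15 + 9 - 24\right)^{2}\right)\right) = 109 \left(92 - 10\right) = 109 \cdot 82 = 8938$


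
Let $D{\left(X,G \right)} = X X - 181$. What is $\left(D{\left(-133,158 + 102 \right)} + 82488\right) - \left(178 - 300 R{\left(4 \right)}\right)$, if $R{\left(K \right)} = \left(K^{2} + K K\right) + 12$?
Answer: $113018$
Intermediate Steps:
$R{\left(K \right)} = 12 + 2 K^{2}$ ($R{\left(K \right)} = \left(K^{2} + K^{2}\right) + 12 = 2 K^{2} + 12 = 12 + 2 K^{2}$)
$D{\left(X,G \right)} = -181 + X^{2}$ ($D{\left(X,G \right)} = X^{2} - 181 = -181 + X^{2}$)
$\left(D{\left(-133,158 + 102 \right)} + 82488\right) - \left(178 - 300 R{\left(4 \right)}\right) = \left(\left(-181 + \left(-133\right)^{2}\right) + 82488\right) - \left(178 - 300 \left(12 + 2 \cdot 4^{2}\right)\right) = \left(\left(-181 + 17689\right) + 82488\right) - \left(178 - 300 \left(12 + 2 \cdot 16\right)\right) = \left(17508 + 82488\right) - \left(178 - 300 \left(12 + 32\right)\right) = 99996 - \left(178 - 13200\right) = 99996 - -13022 = 99996 + 13022 = 113018$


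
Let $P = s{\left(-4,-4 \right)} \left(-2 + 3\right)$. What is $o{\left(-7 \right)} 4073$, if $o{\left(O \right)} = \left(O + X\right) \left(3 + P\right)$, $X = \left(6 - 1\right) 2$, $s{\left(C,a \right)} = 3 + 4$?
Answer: $122190$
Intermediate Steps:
$s{\left(C,a \right)} = 7$
$X = 10$ ($X = 5 \cdot 2 = 10$)
$P = 7$ ($P = 7 \left(-2 + 3\right) = 7 \cdot 1 = 7$)
$o{\left(O \right)} = 100 + 10 O$ ($o{\left(O \right)} = \left(O + 10\right) \left(3 + 7\right) = \left(10 + O\right) 10 = 100 + 10 O$)
$o{\left(-7 \right)} 4073 = \left(100 + 10 \left(-7\right)\right) 4073 = \left(100 - 70\right) 4073 = 30 \cdot 4073 = 122190$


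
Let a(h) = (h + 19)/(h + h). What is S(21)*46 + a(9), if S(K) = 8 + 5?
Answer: 5396/9 ≈ 599.56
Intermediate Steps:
S(K) = 13
a(h) = (19 + h)/(2*h) (a(h) = (19 + h)/((2*h)) = (19 + h)*(1/(2*h)) = (19 + h)/(2*h))
S(21)*46 + a(9) = 13*46 + (½)*(19 + 9)/9 = 598 + (½)*(⅑)*28 = 598 + 14/9 = 5396/9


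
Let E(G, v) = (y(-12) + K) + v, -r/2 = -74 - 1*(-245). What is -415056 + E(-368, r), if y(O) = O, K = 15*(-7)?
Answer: -415515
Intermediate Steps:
K = -105
r = -342 (r = -2*(-74 - 1*(-245)) = -2*(-74 + 245) = -2*171 = -342)
E(G, v) = -117 + v (E(G, v) = (-12 - 105) + v = -117 + v)
-415056 + E(-368, r) = -415056 + (-117 - 342) = -415056 - 459 = -415515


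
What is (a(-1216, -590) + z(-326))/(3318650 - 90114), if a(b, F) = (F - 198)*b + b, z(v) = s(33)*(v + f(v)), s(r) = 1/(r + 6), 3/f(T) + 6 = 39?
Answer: 136848661/461680648 ≈ 0.29641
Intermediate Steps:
f(T) = 1/11 (f(T) = 3/(-6 + 39) = 3/33 = 3*(1/33) = 1/11)
s(r) = 1/(6 + r)
z(v) = 1/429 + v/39 (z(v) = (v + 1/11)/(6 + 33) = (1/11 + v)/39 = 1/429 + v/39)
a(b, F) = b + b*(-198 + F) (a(b, F) = (-198 + F)*b + b = b*(-198 + F) + b = b + b*(-198 + F))
(a(-1216, -590) + z(-326))/(3318650 - 90114) = (-1216*(-197 - 590) + (1/429 + (1/39)*(-326)))/(3318650 - 90114) = (-1216*(-787) + (1/429 - 326/39))/3228536 = (956992 - 1195/143)*(1/3228536) = (136848661/143)*(1/3228536) = 136848661/461680648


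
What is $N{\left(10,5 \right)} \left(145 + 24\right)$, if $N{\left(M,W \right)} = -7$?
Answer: $-1183$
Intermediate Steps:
$N{\left(10,5 \right)} \left(145 + 24\right) = - 7 \left(145 + 24\right) = \left(-7\right) 169 = -1183$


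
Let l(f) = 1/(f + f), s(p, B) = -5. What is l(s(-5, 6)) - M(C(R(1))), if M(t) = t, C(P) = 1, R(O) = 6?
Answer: -11/10 ≈ -1.1000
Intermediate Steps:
l(f) = 1/(2*f)
l(s(-5, 6)) - M(C(R(1))) = (1/2)/(-5) - 1*1 = (1/2)*(-1/5) - 1 = -1/10 - 1 = -11/10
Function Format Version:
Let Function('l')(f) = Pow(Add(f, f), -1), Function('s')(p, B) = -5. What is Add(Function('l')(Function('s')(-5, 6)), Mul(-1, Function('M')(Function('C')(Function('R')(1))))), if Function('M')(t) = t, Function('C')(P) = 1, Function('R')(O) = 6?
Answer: Rational(-11, 10) ≈ -1.1000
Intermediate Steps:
Function('l')(f) = Mul(Rational(1, 2), Pow(f, -1)) (Function('l')(f) = Pow(Mul(2, f), -1) = Mul(Rational(1, 2), Pow(f, -1)))
Add(Function('l')(Function('s')(-5, 6)), Mul(-1, Function('M')(Function('C')(Function('R')(1))))) = Add(Mul(Rational(1, 2), Pow(-5, -1)), Mul(-1, 1)) = Add(Mul(Rational(1, 2), Rational(-1, 5)), -1) = Add(Rational(-1, 10), -1) = Rational(-11, 10)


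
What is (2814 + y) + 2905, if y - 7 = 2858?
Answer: 8584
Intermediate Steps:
y = 2865 (y = 7 + 2858 = 2865)
(2814 + y) + 2905 = (2814 + 2865) + 2905 = 5679 + 2905 = 8584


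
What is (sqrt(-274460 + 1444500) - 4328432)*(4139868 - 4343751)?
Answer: 882493701456 - 407766*sqrt(292510) ≈ 8.8227e+11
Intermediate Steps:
(sqrt(-274460 + 1444500) - 4328432)*(4139868 - 4343751) = (sqrt(1170040) - 4328432)*(-203883) = (2*sqrt(292510) - 4328432)*(-203883) = (-4328432 + 2*sqrt(292510))*(-203883) = 882493701456 - 407766*sqrt(292510)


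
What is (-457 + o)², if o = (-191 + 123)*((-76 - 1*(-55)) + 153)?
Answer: 88981489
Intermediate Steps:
o = -8976 (o = -68*((-76 + 55) + 153) = -68*(-21 + 153) = -68*132 = -8976)
(-457 + o)² = (-457 - 8976)² = (-9433)² = 88981489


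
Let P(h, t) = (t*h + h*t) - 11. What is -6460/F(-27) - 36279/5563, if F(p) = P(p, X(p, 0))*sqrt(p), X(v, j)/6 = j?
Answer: -36279/5563 - 6460*I*sqrt(3)/99 ≈ -6.5215 - 113.02*I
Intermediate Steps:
X(v, j) = 6*j
P(h, t) = -11 + 2*h*t (P(h, t) = (h*t + h*t) - 11 = 2*h*t - 11 = -11 + 2*h*t)
F(p) = -11*sqrt(p) (F(p) = (-11 + 2*p*(6*0))*sqrt(p) = (-11 + 2*p*0)*sqrt(p) = (-11 + 0)*sqrt(p) = -11*sqrt(p))
-6460/F(-27) - 36279/5563 = -6460*I*sqrt(3)/99 - 36279/5563 = -36279/5563 - 6460*I*sqrt(3)/99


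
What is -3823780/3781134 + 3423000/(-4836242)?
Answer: -7858886779190/4571619764607 ≈ -1.7191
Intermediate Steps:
-3823780/3781134 + 3423000/(-4836242) = -3823780*1/3781134 + 3423000*(-1/4836242) = -1911890/1890567 - 1711500/2418121 = -7858886779190/4571619764607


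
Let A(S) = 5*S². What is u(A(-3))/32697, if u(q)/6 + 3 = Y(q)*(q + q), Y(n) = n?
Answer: 2698/3633 ≈ 0.74264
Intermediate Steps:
u(q) = -18 + 12*q² (u(q) = -18 + 6*(q*(q + q)) = -18 + 6*(q*(2*q)) = -18 + 6*(2*q²) = -18 + 12*q²)
u(A(-3))/32697 = (-18 + 12*(5*(-3)²)²)/32697 = (-18 + 12*(5*9)²)*(1/32697) = (-18 + 12*45²)*(1/32697) = (-18 + 12*2025)*(1/32697) = (-18 + 24300)*(1/32697) = 24282*(1/32697) = 2698/3633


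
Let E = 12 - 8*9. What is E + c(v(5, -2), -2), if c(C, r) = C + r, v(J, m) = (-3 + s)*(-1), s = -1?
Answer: -58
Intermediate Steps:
v(J, m) = 4 (v(J, m) = (-3 - 1)*(-1) = -4*(-1) = 4)
E = -60 (E = 12 - 72 = -60)
E + c(v(5, -2), -2) = -60 + (4 - 2) = -60 + 2 = -58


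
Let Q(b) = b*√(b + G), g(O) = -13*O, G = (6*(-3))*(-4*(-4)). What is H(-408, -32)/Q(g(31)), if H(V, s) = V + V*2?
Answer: -1224*I*√691/278473 ≈ -0.11554*I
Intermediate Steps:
G = -288 (G = -18*16 = -288)
H(V, s) = 3*V (H(V, s) = V + 2*V = 3*V)
Q(b) = b*√(-288 + b) (Q(b) = b*√(b - 288) = b*√(-288 + b))
H(-408, -32)/Q(g(31)) = (3*(-408))/(((-13*31)*√(-288 - 13*31))) = -1224*(-1/(403*√(-288 - 403))) = -1224*I*√691/278473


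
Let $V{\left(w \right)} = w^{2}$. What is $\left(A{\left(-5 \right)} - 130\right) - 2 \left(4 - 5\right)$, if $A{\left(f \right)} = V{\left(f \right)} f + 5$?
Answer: $-248$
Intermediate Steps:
$A{\left(f \right)} = 5 + f^{3}$ ($A{\left(f \right)} = f^{2} f + 5 = f^{3} + 5 = 5 + f^{3}$)
$\left(A{\left(-5 \right)} - 130\right) - 2 \left(4 - 5\right) = \left(\left(5 + \left(-5\right)^{3}\right) - 130\right) - 2 \left(4 - 5\right) = \left(\left(5 - 125\right) - 130\right) - -2 = \left(-120 - 130\right) + 2 = -250 + 2 = -248$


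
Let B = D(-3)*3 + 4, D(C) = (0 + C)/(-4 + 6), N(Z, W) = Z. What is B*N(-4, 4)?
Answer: 2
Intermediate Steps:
D(C) = C/2
B = -1/2 (B = ((1/2)*(-3))*3 + 4 = -3/2*3 + 4 = -9/2 + 4 = -1/2 ≈ -0.50000)
B*N(-4, 4) = -1/2*(-4) = 2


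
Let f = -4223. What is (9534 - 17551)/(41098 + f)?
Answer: -8017/36875 ≈ -0.21741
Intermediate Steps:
(9534 - 17551)/(41098 + f) = (9534 - 17551)/(41098 - 4223) = -8017/36875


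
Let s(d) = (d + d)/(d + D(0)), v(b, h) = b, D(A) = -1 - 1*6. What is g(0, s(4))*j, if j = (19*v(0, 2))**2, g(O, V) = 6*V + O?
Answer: 0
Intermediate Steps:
D(A) = -7 (D(A) = -1 - 6 = -7)
s(d) = 2*d/(-7 + d) (s(d) = (d + d)/(d - 7) = (2*d)/(-7 + d) = 2*d/(-7 + d))
g(O, V) = O + 6*V
j = 0 (j = (19*0)**2 = 0**2 = 0)
g(0, s(4))*j = (0 + 6*(2*4/(-7 + 4)))*0 = (0 + 6*(2*4/(-3)))*0 = (0 + 6*(2*4*(-1/3)))*0 = (0 + 6*(-8/3))*0 = (0 - 16)*0 = -16*0 = 0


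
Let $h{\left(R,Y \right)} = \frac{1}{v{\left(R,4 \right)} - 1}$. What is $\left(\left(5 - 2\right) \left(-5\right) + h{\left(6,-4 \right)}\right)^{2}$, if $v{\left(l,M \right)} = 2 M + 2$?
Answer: $\frac{17956}{81} \approx 221.68$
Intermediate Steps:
$v{\left(l,M \right)} = 2 + 2 M$
$h{\left(R,Y \right)} = \frac{1}{9}$ ($h{\left(R,Y \right)} = \frac{1}{\left(2 + 2 \cdot 4\right) - 1} = \frac{1}{\left(2 + 8\right) - 1} = \frac{1}{10 - 1} = \frac{1}{9}$)
$\left(\left(5 - 2\right) \left(-5\right) + h{\left(6,-4 \right)}\right)^{2} = \left(\left(5 - 2\right) \left(-5\right) + \frac{1}{9}\right)^{2} = \left(3 \left(-5\right) + \frac{1}{9}\right)^{2} = \left(-15 + \frac{1}{9}\right)^{2} = \left(- \frac{134}{9}\right)^{2} = \frac{17956}{81}$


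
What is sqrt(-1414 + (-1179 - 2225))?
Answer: I*sqrt(4818) ≈ 69.412*I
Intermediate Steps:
sqrt(-1414 + (-1179 - 2225)) = sqrt(-1414 - 3404) = sqrt(-4818) = I*sqrt(4818)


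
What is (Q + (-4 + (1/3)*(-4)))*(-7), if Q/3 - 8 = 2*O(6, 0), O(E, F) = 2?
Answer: -644/3 ≈ -214.67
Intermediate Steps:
Q = 36 (Q = 24 + 3*(2*2) = 24 + 3*4 = 24 + 12 = 36)
(Q + (-4 + (1/3)*(-4)))*(-7) = (36 + (-4 + (1/3)*(-4)))*(-7) = (36 + (-4 + (1*(⅓))*(-4)))*(-7) = (36 + (-4 + (⅓)*(-4)))*(-7) = (36 + (-4 - 4/3))*(-7) = (36 - 16/3)*(-7) = (92/3)*(-7) = -644/3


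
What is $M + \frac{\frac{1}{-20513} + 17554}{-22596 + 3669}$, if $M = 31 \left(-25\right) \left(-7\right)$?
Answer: $\frac{2105893728974}{388249551} \approx 5424.1$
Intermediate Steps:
$M = 5425$ ($M = \left(-775\right) \left(-7\right) = 5425$)
$M + \frac{\frac{1}{-20513} + 17554}{-22596 + 3669} = 5425 + \frac{\frac{1}{-20513} + 17554}{-22596 + 3669} = 5425 + \frac{- \frac{1}{20513} + 17554}{-18927} = 5425 + \frac{360085201}{20513} \left(- \frac{1}{18927}\right) = 5425 - \frac{360085201}{388249551} = \frac{2105893728974}{388249551}$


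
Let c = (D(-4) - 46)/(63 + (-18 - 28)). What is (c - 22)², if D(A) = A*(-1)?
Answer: 173056/289 ≈ 598.81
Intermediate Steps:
D(A) = -A
c = -42/17 (c = (-1*(-4) - 46)/(63 + (-18 - 28)) = (4 - 46)/(63 - 46) = -42/17 ≈ -2.4706)
(c - 22)² = (-42/17 - 22)² = (-416/17)² = 173056/289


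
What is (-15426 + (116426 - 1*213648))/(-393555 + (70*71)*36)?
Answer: 112648/214635 ≈ 0.52484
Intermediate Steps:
(-15426 + (116426 - 1*213648))/(-393555 + (70*71)*36) = (-15426 + (116426 - 213648))/(-393555 + 4970*36) = (-15426 - 97222)/(-393555 + 178920) = -112648/(-214635) = -112648*(-1/214635) = 112648/214635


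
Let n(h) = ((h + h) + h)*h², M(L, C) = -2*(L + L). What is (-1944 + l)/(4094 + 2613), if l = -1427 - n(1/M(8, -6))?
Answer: -110460925/219774976 ≈ -0.50261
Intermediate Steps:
M(L, C) = -4*L
n(h) = 3*h³ (n(h) = (2*h + h)*h² = (3*h)*h² = 3*h³)
l = -46759933/32768 (l = -1427 - 3*(1/(-4*8))³ = -1427 - 3*(1/(-32))³ = -1427 - 3*(-1/32)³ = -1427 - 3*(-1)/32768 = -1427 - 1*(-3/32768) = -1427 + 3/32768 = -46759933/32768 ≈ -1427.0)
(-1944 + l)/(4094 + 2613) = (-1944 - 46759933/32768)/(4094 + 2613) = -110460925/32768/6707 = -110460925/32768*1/6707 = -110460925/219774976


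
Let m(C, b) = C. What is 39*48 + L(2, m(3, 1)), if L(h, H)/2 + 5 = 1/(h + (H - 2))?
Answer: 5588/3 ≈ 1862.7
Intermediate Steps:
L(h, H) = -10 + 2/(-2 + H + h) (L(h, H) = -10 + 2/(h + (H - 2)) = -10 + 2/(h + (-2 + H)) = -10 + 2/(-2 + H + h))
39*48 + L(2, m(3, 1)) = 39*48 + 2*(11 - 5*3 - 5*2)/(-2 + 3 + 2) = 1872 + 2*(11 - 15 - 10)/3 = 1872 + 2*(⅓)*(-14) = 1872 - 28/3 = 5588/3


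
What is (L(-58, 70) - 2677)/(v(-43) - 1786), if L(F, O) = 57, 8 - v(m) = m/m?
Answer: 2620/1779 ≈ 1.4727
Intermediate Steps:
v(m) = 7 (v(m) = 8 - m/m = 8 - 1*1 = 8 - 1 = 7)
(L(-58, 70) - 2677)/(v(-43) - 1786) = (57 - 2677)/(7 - 1786) = -2620/(-1779) = -2620*(-1/1779) = 2620/1779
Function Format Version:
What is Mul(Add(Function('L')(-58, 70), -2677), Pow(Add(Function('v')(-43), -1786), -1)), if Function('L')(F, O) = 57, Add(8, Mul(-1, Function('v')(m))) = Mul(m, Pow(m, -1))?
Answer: Rational(2620, 1779) ≈ 1.4727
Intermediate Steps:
Function('v')(m) = 7 (Function('v')(m) = Add(8, Mul(-1, Mul(m, Pow(m, -1)))) = Add(8, Mul(-1, 1)) = Add(8, -1) = 7)
Mul(Add(Function('L')(-58, 70), -2677), Pow(Add(Function('v')(-43), -1786), -1)) = Mul(Add(57, -2677), Pow(Add(7, -1786), -1)) = Mul(-2620, Pow(-1779, -1)) = Mul(-2620, Rational(-1, 1779)) = Rational(2620, 1779)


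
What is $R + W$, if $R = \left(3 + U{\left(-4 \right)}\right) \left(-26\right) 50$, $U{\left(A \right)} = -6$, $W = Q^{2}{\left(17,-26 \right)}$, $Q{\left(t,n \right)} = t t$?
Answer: $87421$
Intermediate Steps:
$Q{\left(t,n \right)} = t^{2}$
$W = 83521$ ($W = \left(17^{2}\right)^{2} = 289^{2} = 83521$)
$R = 3900$ ($R = \left(3 - 6\right) \left(-26\right) 50 = \left(-3\right) \left(-26\right) 50 = 78 \cdot 50 = 3900$)
$R + W = 3900 + 83521 = 87421$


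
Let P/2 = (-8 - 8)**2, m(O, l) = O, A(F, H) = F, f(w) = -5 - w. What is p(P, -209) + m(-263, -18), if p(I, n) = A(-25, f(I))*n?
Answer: 4962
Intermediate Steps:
P = 512 (P = 2*(-8 - 8)**2 = 2*(-16)**2 = 2*256 = 512)
p(I, n) = -25*n
p(P, -209) + m(-263, -18) = -25*(-209) - 263 = 5225 - 263 = 4962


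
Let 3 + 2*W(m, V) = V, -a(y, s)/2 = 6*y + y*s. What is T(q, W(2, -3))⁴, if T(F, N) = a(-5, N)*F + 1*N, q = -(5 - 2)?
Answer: 74805201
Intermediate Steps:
a(y, s) = -12*y - 2*s*y (a(y, s) = -2*(6*y + y*s) = -2*(6*y + s*y) = -12*y - 2*s*y)
W(m, V) = -3/2 + V/2
q = -3 (q = -1*3 = -3)
T(F, N) = N + F*(60 + 10*N) (T(F, N) = (-2*(-5)*(6 + N))*F + 1*N = (60 + 10*N)*F + N = F*(60 + 10*N) + N = N + F*(60 + 10*N))
T(q, W(2, -3))⁴ = ((-3/2 + (½)*(-3)) + 10*(-3)*(6 + (-3/2 + (½)*(-3))))⁴ = ((-3/2 - 3/2) + 10*(-3)*(6 + (-3/2 - 3/2)))⁴ = (-3 + 10*(-3)*(6 - 3))⁴ = (-3 + 10*(-3)*3)⁴ = (-3 - 90)⁴ = (-93)⁴ = 74805201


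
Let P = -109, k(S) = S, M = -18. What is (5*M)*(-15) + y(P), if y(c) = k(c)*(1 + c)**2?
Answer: -1270026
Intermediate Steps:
y(c) = c*(1 + c)**2
(5*M)*(-15) + y(P) = (5*(-18))*(-15) - 109*(1 - 109)**2 = -90*(-15) - 109*(-108)**2 = 1350 - 109*11664 = 1350 - 1271376 = -1270026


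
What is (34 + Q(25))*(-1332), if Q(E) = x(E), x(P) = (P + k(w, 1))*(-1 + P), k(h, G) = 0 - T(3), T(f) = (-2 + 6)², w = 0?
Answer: -333000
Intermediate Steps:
T(f) = 16 (T(f) = 4² = 16)
k(h, G) = -16 (k(h, G) = 0 - 1*16 = 0 - 16 = -16)
x(P) = (-1 + P)*(-16 + P) (x(P) = (P - 16)*(-1 + P) = (-16 + P)*(-1 + P) = (-1 + P)*(-16 + P))
Q(E) = 16 + E² - 17*E
(34 + Q(25))*(-1332) = (34 + (16 + 25² - 17*25))*(-1332) = (34 + (16 + 625 - 425))*(-1332) = (34 + 216)*(-1332) = 250*(-1332) = -333000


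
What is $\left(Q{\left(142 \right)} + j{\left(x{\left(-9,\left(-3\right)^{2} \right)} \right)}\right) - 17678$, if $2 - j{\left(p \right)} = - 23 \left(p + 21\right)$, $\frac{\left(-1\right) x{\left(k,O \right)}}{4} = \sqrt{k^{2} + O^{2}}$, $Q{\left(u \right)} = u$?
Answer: $-17051 - 828 \sqrt{2} \approx -18222.0$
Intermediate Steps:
$x{\left(k,O \right)} = - 4 \sqrt{O^{2} + k^{2}}$ ($x{\left(k,O \right)} = - 4 \sqrt{k^{2} + O^{2}} = - 4 \sqrt{O^{2} + k^{2}}$)
$j{\left(p \right)} = 485 + 23 p$ ($j{\left(p \right)} = 2 - - 23 \left(p + 21\right) = 2 - - 23 \left(21 + p\right) = 2 - \left(-483 - 23 p\right) = 2 + \left(483 + 23 p\right) = 485 + 23 p$)
$\left(Q{\left(142 \right)} + j{\left(x{\left(-9,\left(-3\right)^{2} \right)} \right)}\right) - 17678 = \left(142 + \left(485 + 23 \left(- 4 \sqrt{\left(\left(-3\right)^{2}\right)^{2} + \left(-9\right)^{2}}\right)\right)\right) - 17678 = \left(142 + \left(485 + 23 \left(- 4 \sqrt{9^{2} + 81}\right)\right)\right) - 17678 = \left(142 + \left(485 + 23 \left(- 4 \sqrt{81 + 81}\right)\right)\right) - 17678 = \left(142 + \left(485 + 23 \left(- 4 \sqrt{162}\right)\right)\right) - 17678 = \left(142 + \left(485 + 23 \left(- 4 \cdot 9 \sqrt{2}\right)\right)\right) - 17678 = \left(142 + \left(485 + 23 \left(- 36 \sqrt{2}\right)\right)\right) - 17678 = \left(142 + \left(485 - 828 \sqrt{2}\right)\right) - 17678 = \left(627 - 828 \sqrt{2}\right) - 17678 = -17051 - 828 \sqrt{2}$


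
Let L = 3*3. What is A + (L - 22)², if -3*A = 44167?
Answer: -43660/3 ≈ -14553.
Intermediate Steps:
L = 9
A = -44167/3 (A = -⅓*44167 = -44167/3 ≈ -14722.)
A + (L - 22)² = -44167/3 + (9 - 22)² = -44167/3 + (-13)² = -44167/3 + 169 = -43660/3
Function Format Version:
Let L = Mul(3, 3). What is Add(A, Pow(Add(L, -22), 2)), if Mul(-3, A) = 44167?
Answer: Rational(-43660, 3) ≈ -14553.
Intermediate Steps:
L = 9
A = Rational(-44167, 3) (A = Mul(Rational(-1, 3), 44167) = Rational(-44167, 3) ≈ -14722.)
Add(A, Pow(Add(L, -22), 2)) = Add(Rational(-44167, 3), Pow(Add(9, -22), 2)) = Add(Rational(-44167, 3), Pow(-13, 2)) = Add(Rational(-44167, 3), 169) = Rational(-43660, 3)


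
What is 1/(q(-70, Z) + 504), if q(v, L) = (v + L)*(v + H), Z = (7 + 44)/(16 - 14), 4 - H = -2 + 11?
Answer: 2/7683 ≈ 0.00026031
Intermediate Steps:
H = -5 (H = 4 - (-2 + 11) = 4 - 1*9 = 4 - 9 = -5)
Z = 51/2 ≈ 25.500
q(v, L) = (-5 + v)*(L + v) (q(v, L) = (v + L)*(v - 5) = (L + v)*(-5 + v) = (-5 + v)*(L + v))
1/(q(-70, Z) + 504) = 1/(((-70)² - 5*51/2 - 5*(-70) + (51/2)*(-70)) + 504) = 1/((4900 - 255/2 + 350 - 1785) + 504) = 1/(6675/2 + 504) = 1/(7683/2) = 2/7683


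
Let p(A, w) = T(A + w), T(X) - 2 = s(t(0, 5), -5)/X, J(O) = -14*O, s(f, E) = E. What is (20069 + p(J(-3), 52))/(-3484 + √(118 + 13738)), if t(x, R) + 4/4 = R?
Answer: -1643288699/284923400 - 1886669*√866/284923400 ≈ -5.9623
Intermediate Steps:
t(x, R) = -1 + R
T(X) = 2 - 5/X
p(A, w) = 2 - 5/(A + w)
(20069 + p(J(-3), 52))/(-3484 + √(118 + 13738)) = (20069 + (-5 + 2*(-14*(-3)) + 2*52)/(-14*(-3) + 52))/(-3484 + √(118 + 13738)) = (20069 + (-5 + 2*42 + 104)/(42 + 52))/(-3484 + √13856) = (20069 + (-5 + 84 + 104)/94)/(-3484 + 4*√866) = (20069 + (1/94)*183)/(-3484 + 4*√866) = (20069 + 183/94)/(-3484 + 4*√866) = 1886669/(94*(-3484 + 4*√866))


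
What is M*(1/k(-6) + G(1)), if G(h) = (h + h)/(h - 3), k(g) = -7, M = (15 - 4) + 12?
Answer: -184/7 ≈ -26.286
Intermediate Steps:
M = 23 (M = 11 + 12 = 23)
G(h) = 2*h/(-3 + h) (G(h) = (2*h)/(-3 + h) = 2*h/(-3 + h))
M*(1/k(-6) + G(1)) = 23*(1/(-7) + 2*1/(-3 + 1)) = 23*(1*(-⅐) + 2*1/(-2)) = 23*(-⅐ + 2*1*(-½)) = 23*(-⅐ - 1) = 23*(-8/7) = -184/7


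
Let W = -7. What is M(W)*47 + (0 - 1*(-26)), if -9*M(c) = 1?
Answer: 187/9 ≈ 20.778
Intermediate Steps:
M(c) = -1/9 (M(c) = -1/9*1 = -1/9)
M(W)*47 + (0 - 1*(-26)) = -1/9*47 + (0 - 1*(-26)) = -47/9 + (0 + 26) = -47/9 + 26 = 187/9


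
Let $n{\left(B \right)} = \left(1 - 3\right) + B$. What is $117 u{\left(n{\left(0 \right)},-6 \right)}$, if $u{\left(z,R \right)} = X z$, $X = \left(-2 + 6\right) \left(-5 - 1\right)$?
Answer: $5616$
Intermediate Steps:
$X = -24$ ($X = 4 \left(-6\right) = -24$)
$n{\left(B \right)} = -2 + B$
$u{\left(z,R \right)} = - 24 z$
$117 u{\left(n{\left(0 \right)},-6 \right)} = 117 \left(- 24 \left(-2 + 0\right)\right) = 117 \left(\left(-24\right) \left(-2\right)\right) = 117 \cdot 48 = 5616$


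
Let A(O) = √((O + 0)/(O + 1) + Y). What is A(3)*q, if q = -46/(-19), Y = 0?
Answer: 23*√3/19 ≈ 2.0967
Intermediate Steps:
A(O) = √(O/(1 + O)) (A(O) = √((O + 0)/(O + 1) + 0) = √(O/(1 + O) + 0) = √(O/(1 + O)))
q = 46/19 (q = -46*(-1/19) = 46/19 ≈ 2.4211)
A(3)*q = √(3/(1 + 3))*(46/19) = √(3/4)*(46/19) = √(3*(¼))*(46/19) = √(¾)*(46/19) = (√3/2)*(46/19) = 23*√3/19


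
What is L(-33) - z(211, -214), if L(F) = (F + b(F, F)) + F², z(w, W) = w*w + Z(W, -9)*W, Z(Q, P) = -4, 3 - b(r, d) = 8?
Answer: -44326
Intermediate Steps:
b(r, d) = -5 (b(r, d) = 3 - 1*8 = 3 - 8 = -5)
z(w, W) = w² - 4*W (z(w, W) = w*w - 4*W = w² - 4*W)
L(F) = -5 + F + F² (L(F) = (F - 5) + F² = (-5 + F) + F² = -5 + F + F²)
L(-33) - z(211, -214) = (-5 - 33 + (-33)²) - (211² - 4*(-214)) = (-5 - 33 + 1089) - (44521 + 856) = 1051 - 1*45377 = 1051 - 45377 = -44326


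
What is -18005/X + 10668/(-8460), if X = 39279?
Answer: -5290284/3076855 ≈ -1.7194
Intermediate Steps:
-18005/X + 10668/(-8460) = -18005/39279 + 10668/(-8460) = -18005*1/39279 + 10668*(-1/8460) = -18005/39279 - 889/705 = -5290284/3076855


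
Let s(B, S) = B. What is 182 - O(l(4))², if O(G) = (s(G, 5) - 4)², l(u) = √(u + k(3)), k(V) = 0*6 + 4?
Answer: -906 + 768*√2 ≈ 180.12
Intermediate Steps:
k(V) = 4 (k(V) = 0 + 4 = 4)
l(u) = √(4 + u) (l(u) = √(u + 4) = √(4 + u))
O(G) = (-4 + G)² (O(G) = (G - 4)² = (-4 + G)²)
182 - O(l(4))² = 182 - ((-4 + √(4 + 4))²)² = 182 - ((-4 + √8)²)² = 182 - ((-4 + 2*√2)²)² = 182 - (-4 + 2*√2)⁴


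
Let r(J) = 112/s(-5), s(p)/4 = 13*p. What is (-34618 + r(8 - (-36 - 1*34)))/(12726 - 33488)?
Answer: 1125099/674765 ≈ 1.6674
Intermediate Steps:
s(p) = 52*p (s(p) = 4*(13*p) = 52*p)
r(J) = -28/65 (r(J) = 112/((52*(-5))) = 112/(-260) = 112*(-1/260) = -28/65)
(-34618 + r(8 - (-36 - 1*34)))/(12726 - 33488) = (-34618 - 28/65)/(12726 - 33488) = -2250198/65/(-20762) = -2250198/65*(-1/20762) = 1125099/674765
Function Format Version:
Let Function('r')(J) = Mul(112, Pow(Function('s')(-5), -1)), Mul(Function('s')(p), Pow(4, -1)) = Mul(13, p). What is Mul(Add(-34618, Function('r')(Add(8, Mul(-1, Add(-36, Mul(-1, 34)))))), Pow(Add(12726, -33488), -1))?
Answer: Rational(1125099, 674765) ≈ 1.6674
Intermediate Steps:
Function('s')(p) = Mul(52, p) (Function('s')(p) = Mul(4, Mul(13, p)) = Mul(52, p))
Function('r')(J) = Rational(-28, 65) (Function('r')(J) = Mul(112, Pow(Mul(52, -5), -1)) = Mul(112, Pow(-260, -1)) = Mul(112, Rational(-1, 260)) = Rational(-28, 65))
Mul(Add(-34618, Function('r')(Add(8, Mul(-1, Add(-36, Mul(-1, 34)))))), Pow(Add(12726, -33488), -1)) = Mul(Add(-34618, Rational(-28, 65)), Pow(Add(12726, -33488), -1)) = Mul(Rational(-2250198, 65), Pow(-20762, -1)) = Mul(Rational(-2250198, 65), Rational(-1, 20762)) = Rational(1125099, 674765)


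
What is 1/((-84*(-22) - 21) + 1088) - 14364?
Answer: -41871059/2915 ≈ -14364.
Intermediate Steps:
1/((-84*(-22) - 21) + 1088) - 14364 = 1/((1848 - 21) + 1088) - 14364 = 1/(1827 + 1088) - 14364 = 1/2915 - 14364 = -41871059/2915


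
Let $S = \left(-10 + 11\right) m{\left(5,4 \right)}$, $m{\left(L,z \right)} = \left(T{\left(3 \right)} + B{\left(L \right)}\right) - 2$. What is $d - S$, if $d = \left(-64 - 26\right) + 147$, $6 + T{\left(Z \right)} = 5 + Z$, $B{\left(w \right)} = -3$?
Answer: $60$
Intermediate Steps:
$T{\left(Z \right)} = -1 + Z$ ($T{\left(Z \right)} = -6 + \left(5 + Z\right) = -1 + Z$)
$m{\left(L,z \right)} = -3$ ($m{\left(L,z \right)} = \left(\left(-1 + 3\right) - 3\right) - 2 = \left(2 - 3\right) - 2 = -1 - 2 = -3$)
$d = 57$ ($d = -90 + 147 = 57$)
$S = -3$ ($S = \left(-10 + 11\right) \left(-3\right) = 1 \left(-3\right) = -3$)
$d - S = 57 - -3 = 57 + 3 = 60$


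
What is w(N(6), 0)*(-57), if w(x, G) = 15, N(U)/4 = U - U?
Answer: -855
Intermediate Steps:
N(U) = 0 (N(U) = 4*(U - U) = 4*0 = 0)
w(N(6), 0)*(-57) = 15*(-57) = -855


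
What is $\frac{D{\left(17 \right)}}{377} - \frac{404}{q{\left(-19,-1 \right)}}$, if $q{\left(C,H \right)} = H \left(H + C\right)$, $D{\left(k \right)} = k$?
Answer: $- \frac{37992}{1885} \approx -20.155$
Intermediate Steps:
$q{\left(C,H \right)} = H \left(C + H\right)$
$\frac{D{\left(17 \right)}}{377} - \frac{404}{q{\left(-19,-1 \right)}} = \frac{17}{377} - \frac{404}{\left(-1\right) \left(-19 - 1\right)} = 17 \cdot \frac{1}{377} - \frac{404}{\left(-1\right) \left(-20\right)} = \frac{17}{377} - \frac{404}{20} = \frac{17}{377} - \frac{101}{5} = - \frac{37992}{1885}$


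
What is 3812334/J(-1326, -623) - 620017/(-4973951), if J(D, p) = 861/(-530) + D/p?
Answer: 2087060860290999623/275850348509 ≈ 7.5659e+6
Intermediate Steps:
J(D, p) = -861/530 + D/p (J(D, p) = 861*(-1/530) + D/p = -861/530 + D/p)
3812334/J(-1326, -623) - 620017/(-4973951) = 3812334/(-861/530 - 1326/(-623)) - 620017/(-4973951) = 3812334/(-861/530 - 1326*(-1/623)) - 620017*(-1/4973951) = 3812334/(-861/530 + 1326/623) + 620017/4973951 = 3812334/(166377/330190) + 620017/4973951 = 3812334*(330190/166377) + 620017/4973951 = 419598187820/55459 + 620017/4973951 = 2087060860290999623/275850348509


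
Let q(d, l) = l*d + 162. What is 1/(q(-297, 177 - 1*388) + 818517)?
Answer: 1/881346 ≈ 1.1346e-6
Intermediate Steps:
q(d, l) = 162 + d*l (q(d, l) = d*l + 162 = 162 + d*l)
1/(q(-297, 177 - 1*388) + 818517) = 1/((162 - 297*(177 - 1*388)) + 818517) = 1/((162 - 297*(177 - 388)) + 818517) = 1/((162 - 297*(-211)) + 818517) = 1/((162 + 62667) + 818517) = 1/(62829 + 818517) = 1/881346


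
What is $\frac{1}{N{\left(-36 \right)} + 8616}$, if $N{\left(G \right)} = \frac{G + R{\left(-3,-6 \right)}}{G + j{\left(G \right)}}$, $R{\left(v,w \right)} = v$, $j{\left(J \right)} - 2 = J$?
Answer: $\frac{70}{603159} \approx 0.00011606$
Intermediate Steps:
$j{\left(J \right)} = 2 + J$
$N{\left(G \right)} = \frac{-3 + G}{2 + 2 G}$ ($N{\left(G \right)} = \frac{G - 3}{G + \left(2 + G\right)} = \frac{-3 + G}{2 + 2 G}$)
$\frac{1}{N{\left(-36 \right)} + 8616} = \frac{1}{\frac{-3 - 36}{2 \left(1 - 36\right)} + 8616} = \frac{1}{\frac{1}{2} \frac{1}{-35} \left(-39\right) + 8616} = \frac{1}{\frac{1}{2} \left(- \frac{1}{35}\right) \left(-39\right) + 8616} = \frac{1}{\frac{39}{70} + 8616} = \frac{1}{\frac{603159}{70}} = \frac{70}{603159}$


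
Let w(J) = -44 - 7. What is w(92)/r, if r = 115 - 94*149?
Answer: 51/13891 ≈ 0.0036714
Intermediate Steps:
r = -13891 (r = 115 - 14006 = -13891)
w(J) = -51
w(92)/r = -51/(-13891) = -51*(-1/13891) = 51/13891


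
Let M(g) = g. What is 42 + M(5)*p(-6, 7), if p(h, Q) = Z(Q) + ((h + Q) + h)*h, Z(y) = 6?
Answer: 222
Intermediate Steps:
p(h, Q) = 6 + h*(Q + 2*h) (p(h, Q) = 6 + ((h + Q) + h)*h = 6 + ((Q + h) + h)*h = 6 + (Q + 2*h)*h = 6 + h*(Q + 2*h))
42 + M(5)*p(-6, 7) = 42 + 5*(6 + 2*(-6)² + 7*(-6)) = 42 + 5*(6 + 2*36 - 42) = 42 + 5*(6 + 72 - 42) = 42 + 5*36 = 42 + 180 = 222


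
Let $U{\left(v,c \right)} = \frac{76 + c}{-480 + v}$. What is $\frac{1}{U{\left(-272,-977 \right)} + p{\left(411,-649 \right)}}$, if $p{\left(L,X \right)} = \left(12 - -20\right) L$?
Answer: $\frac{752}{9891205} \approx 7.6027 \cdot 10^{-5}$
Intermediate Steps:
$U{\left(v,c \right)} = \frac{76 + c}{-480 + v}$
$p{\left(L,X \right)} = 32 L$ ($p{\left(L,X \right)} = \left(12 + 20\right) L = 32 L$)
$\frac{1}{U{\left(-272,-977 \right)} + p{\left(411,-649 \right)}} = \frac{1}{\frac{76 - 977}{-480 - 272} + 32 \cdot 411} = \frac{1}{\frac{1}{-752} \left(-901\right) + 13152} = \frac{1}{\left(- \frac{1}{752}\right) \left(-901\right) + 13152} = \frac{1}{\frac{901}{752} + 13152} = \frac{1}{\frac{9891205}{752}} = \frac{752}{9891205}$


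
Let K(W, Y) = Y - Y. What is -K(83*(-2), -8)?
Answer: 0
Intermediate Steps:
K(W, Y) = 0
-K(83*(-2), -8) = -1*0 = 0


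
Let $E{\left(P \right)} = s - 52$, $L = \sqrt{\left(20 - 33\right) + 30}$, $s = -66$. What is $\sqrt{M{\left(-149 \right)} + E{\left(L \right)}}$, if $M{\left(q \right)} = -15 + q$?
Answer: $i \sqrt{282} \approx 16.793 i$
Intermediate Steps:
$L = \sqrt{17}$ ($L = \sqrt{-13 + 30} = \sqrt{17} \approx 4.1231$)
$E{\left(P \right)} = -118$ ($E{\left(P \right)} = -66 - 52 = -118$)
$\sqrt{M{\left(-149 \right)} + E{\left(L \right)}} = \sqrt{\left(-15 - 149\right) - 118} = \sqrt{-164 - 118} = \sqrt{-282} = i \sqrt{282}$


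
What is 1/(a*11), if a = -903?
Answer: -1/9933 ≈ -0.00010067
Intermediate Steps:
1/(a*11) = 1/(-903*11) = 1/(-9933) = -1/9933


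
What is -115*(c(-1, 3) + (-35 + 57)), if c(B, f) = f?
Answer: -2875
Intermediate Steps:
-115*(c(-1, 3) + (-35 + 57)) = -115*(3 + (-35 + 57)) = -115*(3 + 22) = -115*25 = -2875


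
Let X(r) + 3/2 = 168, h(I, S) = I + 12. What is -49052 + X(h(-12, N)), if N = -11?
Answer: -97771/2 ≈ -48886.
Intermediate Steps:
h(I, S) = 12 + I
X(r) = 333/2 (X(r) = -3/2 + 168 = 333/2)
-49052 + X(h(-12, N)) = -49052 + 333/2 = -97771/2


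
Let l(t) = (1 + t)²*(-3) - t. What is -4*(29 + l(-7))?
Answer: 288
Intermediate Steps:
l(t) = -t - 3*(1 + t)² (l(t) = -3*(1 + t)² - t = -t - 3*(1 + t)²)
-4*(29 + l(-7)) = -4*(29 + (-1*(-7) - 3*(1 - 7)²)) = -4*(29 + (7 - 3*(-6)²)) = -4*(29 + (7 - 3*36)) = -4*(29 + (7 - 108)) = -4*(29 - 101) = -4*(-72) = 288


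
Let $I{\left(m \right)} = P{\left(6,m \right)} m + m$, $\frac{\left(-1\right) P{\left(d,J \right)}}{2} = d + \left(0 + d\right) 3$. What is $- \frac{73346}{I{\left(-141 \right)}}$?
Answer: $- \frac{73346}{6627} \approx -11.068$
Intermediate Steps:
$P{\left(d,J \right)} = - 8 d$ ($P{\left(d,J \right)} = - 2 \left(d + \left(0 + d\right) 3\right) = - 2 \left(d + d 3\right) = - 2 \left(d + 3 d\right) = - 2 \cdot 4 d = - 8 d$)
$I{\left(m \right)} = - 47 m$ ($I{\left(m \right)} = \left(-8\right) 6 m + m = - 48 m + m = - 47 m$)
$- \frac{73346}{I{\left(-141 \right)}} = - \frac{73346}{\left(-47\right) \left(-141\right)} = - \frac{73346}{6627}$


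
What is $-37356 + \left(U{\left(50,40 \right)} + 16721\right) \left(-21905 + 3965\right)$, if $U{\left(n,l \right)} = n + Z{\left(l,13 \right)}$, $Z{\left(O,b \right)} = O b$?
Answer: $-310237896$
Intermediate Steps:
$U{\left(n,l \right)} = n + 13 l$ ($U{\left(n,l \right)} = n + l 13 = n + 13 l$)
$-37356 + \left(U{\left(50,40 \right)} + 16721\right) \left(-21905 + 3965\right) = -37356 + \left(\left(50 + 13 \cdot 40\right) + 16721\right) \left(-21905 + 3965\right) = -37356 + \left(\left(50 + 520\right) + 16721\right) \left(-17940\right) = -37356 + \left(570 + 16721\right) \left(-17940\right) = -37356 + 17291 \left(-17940\right) = -37356 - 310200540 = -310237896$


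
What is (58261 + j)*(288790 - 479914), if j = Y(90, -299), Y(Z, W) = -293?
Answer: -11079076032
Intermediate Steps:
j = -293
(58261 + j)*(288790 - 479914) = (58261 - 293)*(288790 - 479914) = 57968*(-191124) = -11079076032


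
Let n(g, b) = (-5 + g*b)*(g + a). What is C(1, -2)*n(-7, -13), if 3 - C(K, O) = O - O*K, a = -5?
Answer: -3096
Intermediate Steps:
C(K, O) = 3 - O + K*O (C(K, O) = 3 - (O - O*K) = 3 - (O - K*O) = 3 + (-O + K*O) = 3 - O + K*O)
n(g, b) = (-5 + g)*(-5 + b*g) (n(g, b) = (-5 + g*b)*(g - 5) = (-5 + b*g)*(-5 + g) = (-5 + g)*(-5 + b*g))
C(1, -2)*n(-7, -13) = (3 - 1*(-2) + 1*(-2))*(25 - 5*(-7) - 13*(-7)² - 5*(-13)*(-7)) = (3 + 2 - 2)*(25 + 35 - 13*49 - 455) = 3*(25 + 35 - 637 - 455) = 3*(-1032) = -3096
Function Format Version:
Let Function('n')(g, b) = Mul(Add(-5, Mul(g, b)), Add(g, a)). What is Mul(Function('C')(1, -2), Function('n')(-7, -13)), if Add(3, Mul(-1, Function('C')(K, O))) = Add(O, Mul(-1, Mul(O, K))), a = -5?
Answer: -3096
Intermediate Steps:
Function('C')(K, O) = Add(3, Mul(-1, O), Mul(K, O)) (Function('C')(K, O) = Add(3, Mul(-1, Add(O, Mul(-1, Mul(O, K))))) = Add(3, Mul(-1, Add(O, Mul(-1, Mul(K, O))))) = Add(3, Mul(-1, Add(O, Mul(-1, K, O)))) = Add(3, Add(Mul(-1, O), Mul(K, O))) = Add(3, Mul(-1, O), Mul(K, O)))
Function('n')(g, b) = Mul(Add(-5, g), Add(-5, Mul(b, g))) (Function('n')(g, b) = Mul(Add(-5, Mul(g, b)), Add(g, -5)) = Mul(Add(-5, Mul(b, g)), Add(-5, g)) = Mul(Add(-5, g), Add(-5, Mul(b, g))))
Mul(Function('C')(1, -2), Function('n')(-7, -13)) = Mul(Add(3, Mul(-1, -2), Mul(1, -2)), Add(25, Mul(-5, -7), Mul(-13, Pow(-7, 2)), Mul(-5, -13, -7))) = Mul(Add(3, 2, -2), Add(25, 35, Mul(-13, 49), -455)) = Mul(3, Add(25, 35, -637, -455)) = Mul(3, -1032) = -3096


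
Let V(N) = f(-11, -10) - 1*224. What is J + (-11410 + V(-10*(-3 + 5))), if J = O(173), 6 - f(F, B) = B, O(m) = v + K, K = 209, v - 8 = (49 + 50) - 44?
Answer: -11346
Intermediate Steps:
v = 63 (v = 8 + ((49 + 50) - 44) = 8 + (99 - 44) = 8 + 55 = 63)
O(m) = 272 (O(m) = 63 + 209 = 272)
f(F, B) = 6 - B
J = 272
V(N) = -208 (V(N) = (6 - 1*(-10)) - 1*224 = (6 + 10) - 224 = 16 - 224 = -208)
J + (-11410 + V(-10*(-3 + 5))) = 272 + (-11410 - 208) = 272 - 11618 = -11346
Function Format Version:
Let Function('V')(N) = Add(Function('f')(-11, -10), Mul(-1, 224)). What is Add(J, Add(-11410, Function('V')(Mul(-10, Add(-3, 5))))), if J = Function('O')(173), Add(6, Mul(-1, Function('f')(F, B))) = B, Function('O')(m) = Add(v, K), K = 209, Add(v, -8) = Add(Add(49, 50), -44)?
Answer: -11346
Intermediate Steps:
v = 63 (v = Add(8, Add(Add(49, 50), -44)) = Add(8, Add(99, -44)) = Add(8, 55) = 63)
Function('O')(m) = 272 (Function('O')(m) = Add(63, 209) = 272)
Function('f')(F, B) = Add(6, Mul(-1, B))
J = 272
Function('V')(N) = -208 (Function('V')(N) = Add(Add(6, Mul(-1, -10)), Mul(-1, 224)) = Add(Add(6, 10), -224) = Add(16, -224) = -208)
Add(J, Add(-11410, Function('V')(Mul(-10, Add(-3, 5))))) = Add(272, Add(-11410, -208)) = Add(272, -11618) = -11346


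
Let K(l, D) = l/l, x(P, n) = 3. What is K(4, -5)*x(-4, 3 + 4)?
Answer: 3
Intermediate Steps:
K(l, D) = 1
K(4, -5)*x(-4, 3 + 4) = 1*3 = 3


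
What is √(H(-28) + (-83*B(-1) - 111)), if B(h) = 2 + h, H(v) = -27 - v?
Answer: I*√193 ≈ 13.892*I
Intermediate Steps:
√(H(-28) + (-83*B(-1) - 111)) = √((-27 - 1*(-28)) + (-83*(2 - 1) - 111)) = √((-27 + 28) + (-83*1 - 111)) = √(1 + (-83 - 111)) = √(1 - 194) = √(-193) = I*√193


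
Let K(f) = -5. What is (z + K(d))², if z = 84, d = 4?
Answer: 6241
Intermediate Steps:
(z + K(d))² = (84 - 5)² = 79² = 6241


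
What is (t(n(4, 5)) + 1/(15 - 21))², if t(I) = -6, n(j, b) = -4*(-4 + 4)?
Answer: 1369/36 ≈ 38.028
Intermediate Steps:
n(j, b) = 0 (n(j, b) = -4*0 = 0)
(t(n(4, 5)) + 1/(15 - 21))² = (-6 + 1/(15 - 21))² = (-6 + 1/(-6))² = (-6 - ⅙)² = (-37/6)² = 1369/36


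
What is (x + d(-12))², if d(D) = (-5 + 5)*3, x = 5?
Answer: 25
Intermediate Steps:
d(D) = 0 (d(D) = 0*3 = 0)
(x + d(-12))² = (5 + 0)² = 5² = 25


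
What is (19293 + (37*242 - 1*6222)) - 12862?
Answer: 9163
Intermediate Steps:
(19293 + (37*242 - 1*6222)) - 12862 = (19293 + (8954 - 6222)) - 12862 = (19293 + 2732) - 12862 = 22025 - 12862 = 9163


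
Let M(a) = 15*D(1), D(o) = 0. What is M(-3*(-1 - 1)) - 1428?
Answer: -1428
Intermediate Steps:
M(a) = 0 (M(a) = 15*0 = 0)
M(-3*(-1 - 1)) - 1428 = 0 - 1428 = -1428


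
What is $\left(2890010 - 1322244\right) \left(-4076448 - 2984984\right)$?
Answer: $-11070673000912$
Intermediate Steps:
$\left(2890010 - 1322244\right) \left(-4076448 - 2984984\right) = 1567766 \left(-7061432\right) = -11070673000912$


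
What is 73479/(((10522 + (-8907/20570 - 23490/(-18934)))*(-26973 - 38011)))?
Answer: -7154510252505/66581679184276412 ≈ -0.00010745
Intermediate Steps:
73479/(((10522 + (-8907/20570 - 23490/(-18934)))*(-26973 - 38011))) = 73479/(((10522 + (-8907*1/20570 - 23490*(-1/18934)))*(-64984))) = 73479/(((10522 + (-8907/20570 + 11745/9467))*(-64984))) = 73479/(((10522 + 157272081/194736190)*(-64984))) = 73479/(((2049171463261/194736190)*(-64984))) = 73479/(-66581679184276412/97368095) = 73479*(-97368095/66581679184276412) = -7154510252505/66581679184276412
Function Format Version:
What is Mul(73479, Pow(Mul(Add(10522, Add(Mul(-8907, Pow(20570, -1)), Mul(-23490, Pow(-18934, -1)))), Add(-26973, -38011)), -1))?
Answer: Rational(-7154510252505, 66581679184276412) ≈ -0.00010745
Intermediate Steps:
Mul(73479, Pow(Mul(Add(10522, Add(Mul(-8907, Pow(20570, -1)), Mul(-23490, Pow(-18934, -1)))), Add(-26973, -38011)), -1)) = Mul(73479, Pow(Mul(Add(10522, Add(Mul(-8907, Rational(1, 20570)), Mul(-23490, Rational(-1, 18934)))), -64984), -1)) = Mul(73479, Pow(Mul(Add(10522, Add(Rational(-8907, 20570), Rational(11745, 9467))), -64984), -1)) = Mul(73479, Pow(Mul(Add(10522, Rational(157272081, 194736190)), -64984), -1)) = Mul(73479, Pow(Mul(Rational(2049171463261, 194736190), -64984), -1)) = Mul(73479, Pow(Rational(-66581679184276412, 97368095), -1)) = Mul(73479, Rational(-97368095, 66581679184276412)) = Rational(-7154510252505, 66581679184276412)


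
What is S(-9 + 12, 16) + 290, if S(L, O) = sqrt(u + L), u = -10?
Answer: 290 + I*sqrt(7) ≈ 290.0 + 2.6458*I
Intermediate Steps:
S(L, O) = sqrt(-10 + L)
S(-9 + 12, 16) + 290 = sqrt(-10 + (-9 + 12)) + 290 = sqrt(-10 + 3) + 290 = sqrt(-7) + 290 = I*sqrt(7) + 290 = 290 + I*sqrt(7)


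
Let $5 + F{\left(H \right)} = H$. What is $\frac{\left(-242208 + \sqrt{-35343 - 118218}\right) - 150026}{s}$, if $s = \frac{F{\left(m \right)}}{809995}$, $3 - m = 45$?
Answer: $\frac{317707578830}{47} - \frac{809995 i \sqrt{153561}}{47} \approx 6.7597 \cdot 10^{9} - 6.7534 \cdot 10^{6} i$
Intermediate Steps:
$m = -42$ ($m = 3 - 45 = -42$)
$F{\left(H \right)} = -5 + H$
$s = - \frac{47}{809995}$ ($s = \frac{-5 - 42}{809995} = \left(-47\right) \frac{1}{809995} = - \frac{47}{809995} \approx -5.8025 \cdot 10^{-5}$)
$\frac{\left(-242208 + \sqrt{-35343 - 118218}\right) - 150026}{s} = \frac{\left(-242208 + \sqrt{-35343 - 118218}\right) - 150026}{- \frac{47}{809995}} = \left(\left(-242208 + \sqrt{-153561}\right) - 150026\right) \left(- \frac{809995}{47}\right) = \left(\left(-242208 + i \sqrt{153561}\right) - 150026\right) \left(- \frac{809995}{47}\right) = \left(-392234 + i \sqrt{153561}\right) \left(- \frac{809995}{47}\right) = \frac{317707578830}{47} - \frac{809995 i \sqrt{153561}}{47}$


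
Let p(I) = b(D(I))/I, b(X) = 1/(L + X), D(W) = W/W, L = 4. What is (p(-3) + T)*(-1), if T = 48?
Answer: -719/15 ≈ -47.933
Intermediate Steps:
D(W) = 1
b(X) = 1/(4 + X)
p(I) = 1/(5*I) (p(I) = 1/((4 + 1)*I) = 1/(5*I))
(p(-3) + T)*(-1) = ((⅕)/(-3) + 48)*(-1) = ((⅕)*(-⅓) + 48)*(-1) = (-1/15 + 48)*(-1) = (719/15)*(-1) = -719/15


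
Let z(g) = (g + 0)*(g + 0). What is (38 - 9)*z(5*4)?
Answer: 11600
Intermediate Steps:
z(g) = g**2 (z(g) = g*g = g**2)
(38 - 9)*z(5*4) = (38 - 9)*(5*4)**2 = 29*20**2 = 29*400 = 11600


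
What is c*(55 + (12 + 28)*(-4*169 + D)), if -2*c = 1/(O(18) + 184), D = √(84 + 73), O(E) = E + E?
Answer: 5397/88 - √157/11 ≈ 60.190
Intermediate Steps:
O(E) = 2*E
D = √157 ≈ 12.530
c = -1/440 (c = -1/(2*(2*18 + 184)) = -1/(2*(36 + 184)) = -½/220 = -½*1/220 = -1/440 ≈ -0.0022727)
c*(55 + (12 + 28)*(-4*169 + D)) = -(55 + (12 + 28)*(-4*169 + √157))/440 = -(55 + 40*(-676 + √157))/440 = -(55 + (-27040 + 40*√157))/440 = -(-26985 + 40*√157)/440 = 5397/88 - √157/11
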